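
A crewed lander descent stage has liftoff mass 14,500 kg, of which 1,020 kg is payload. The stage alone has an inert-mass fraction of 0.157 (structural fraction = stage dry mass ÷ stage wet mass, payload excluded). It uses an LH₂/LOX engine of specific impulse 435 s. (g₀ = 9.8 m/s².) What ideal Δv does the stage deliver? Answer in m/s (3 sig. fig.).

Stage wet mass = m₀ − payload = 14,500 − 1,020 = 13,480 kg.
Stage dry mass = ε × stage wet mass = 0.157 × 13,480 = 2,116.36 kg.
Burnout mass m_f = stage dry + payload = 2,116.36 + 1,020 = 3,136.36 kg.
v_e = Isp · g₀ = 435 × 9.8 = 4263.0 m/s.
From the ideal rocket equation, Δv = v_e · ln(14,500/3,136.36) = 4263.0 × ln(4.623) = 4263.0 × 1.5311 ≈ 6527 m/s.

Δv ≈ 6530 m/s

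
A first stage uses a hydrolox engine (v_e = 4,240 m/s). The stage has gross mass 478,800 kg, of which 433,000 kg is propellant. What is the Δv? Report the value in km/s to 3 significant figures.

Δv ≈ 9.95 km/s

m_f = m₀ − m_prop = 478,800 − 433,000 = 45,800 kg.
Δv = v_e · ln(m₀/m_f) = 4240.0 × ln(10.45) = 4240.0 × 2.3470 ≈ 9951.3 m/s.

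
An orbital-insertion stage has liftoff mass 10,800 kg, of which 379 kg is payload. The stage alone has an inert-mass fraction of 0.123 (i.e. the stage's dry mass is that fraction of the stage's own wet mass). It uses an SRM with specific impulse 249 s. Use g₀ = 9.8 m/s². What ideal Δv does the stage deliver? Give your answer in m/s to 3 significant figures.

Δv ≈ 4570 m/s

Stage wet mass = m₀ − payload = 10,800 − 379 = 10,421 kg.
Stage dry mass = ε × stage wet mass = 0.123 × 10,421 = 1,281.78 kg.
Burnout mass m_f = stage dry + payload = 1,281.78 + 379 = 1,660.78 kg.
v_e = Isp · g₀ = 249 × 9.8 = 2440.2 m/s.
From the ideal rocket equation, Δv = v_e · ln(10,800/1,660.78) = 2440.2 × ln(6.503) = 2440.2 × 1.8723 ≈ 4569 m/s.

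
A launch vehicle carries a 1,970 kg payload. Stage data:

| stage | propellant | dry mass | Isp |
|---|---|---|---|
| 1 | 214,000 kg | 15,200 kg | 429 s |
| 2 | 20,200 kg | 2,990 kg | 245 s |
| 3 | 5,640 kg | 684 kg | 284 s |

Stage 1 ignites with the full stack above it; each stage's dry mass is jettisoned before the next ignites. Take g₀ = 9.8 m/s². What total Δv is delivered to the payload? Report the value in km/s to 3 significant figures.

Δv ≈ 12.9 km/s

Ignition mass of stage 1 = 214,000+15,200 + 20,200+2,990 + 5,640+684 + 1,970 = 260,684 kg.
Stage 1: m₀ = 260,684 kg, m_f = 260,684 − 214,000 = 46,684 kg; Δv = 429×9.8×ln(5.584) = 4204.2×1.7199 ≈ 7231 m/s.
Stage 2: m₀ = 31,484 kg, m_f = 31,484 − 20,200 = 11,284 kg; Δv = 245×9.8×ln(2.79) = 2401.0×1.0261 ≈ 2464 m/s.
Stage 3: m₀ = 8,294 kg, m_f = 8,294 − 5,640 = 2,654 kg; Δv = 284×9.8×ln(3.125) = 2783.2×1.1395 ≈ 3171 m/s.
Total Δv = 7231 + 2464 + 3171 = 12866 m/s.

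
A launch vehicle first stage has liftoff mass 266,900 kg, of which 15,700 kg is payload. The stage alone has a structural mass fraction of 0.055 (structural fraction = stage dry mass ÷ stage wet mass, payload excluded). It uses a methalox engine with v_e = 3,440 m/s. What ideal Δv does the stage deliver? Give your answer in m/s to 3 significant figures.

Stage wet mass = m₀ − payload = 266,900 − 15,700 = 251,200 kg.
Stage dry mass = ε × stage wet mass = 0.055 × 251,200 = 13,816 kg.
Burnout mass m_f = stage dry + payload = 13,816 + 15,700 = 29,516 kg.
Using Δv = v_e ln(m₀/m_f): Δv = v_e · ln(266,900/29,516) = 3440.0 × ln(9.043) = 3440.0 × 2.2019 ≈ 7575 m/s.

Δv ≈ 7570 m/s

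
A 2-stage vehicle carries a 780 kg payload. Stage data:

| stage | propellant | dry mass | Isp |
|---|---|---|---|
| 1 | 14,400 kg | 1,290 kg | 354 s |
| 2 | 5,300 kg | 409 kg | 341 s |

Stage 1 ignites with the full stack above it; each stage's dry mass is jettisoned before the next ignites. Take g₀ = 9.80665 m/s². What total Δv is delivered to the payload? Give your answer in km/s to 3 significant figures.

Δv ≈ 9.31 km/s

Ignition mass of stage 1 = 14,400+1,290 + 5,300+409 + 780 = 22,179 kg.
Stage 1: m₀ = 22,179 kg, m_f = 22,179 − 14,400 = 7,779 kg; Δv = 354×9.80665×ln(2.851) = 3471.6×1.0477 ≈ 3637 m/s.
Stage 2: m₀ = 6,489 kg, m_f = 6,489 − 5,300 = 1,189 kg; Δv = 341×9.80665×ln(5.458) = 3344.1×1.6970 ≈ 5675 m/s.
Total Δv = 3637 + 5675 = 9312 m/s.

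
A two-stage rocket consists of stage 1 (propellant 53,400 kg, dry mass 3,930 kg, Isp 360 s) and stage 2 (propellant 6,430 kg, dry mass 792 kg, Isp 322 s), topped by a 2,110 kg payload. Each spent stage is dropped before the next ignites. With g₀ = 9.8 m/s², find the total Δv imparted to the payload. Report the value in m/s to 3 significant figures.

Δv ≈ 9380 m/s

Ignition mass of stage 1 = 53,400+3,930 + 6,430+792 + 2,110 = 66,662 kg.
Stage 1: m₀ = 66,662 kg, m_f = 66,662 − 53,400 = 13,262 kg; Δv = 360×9.8×ln(5.027) = 3528.0×1.6147 ≈ 5697 m/s.
Stage 2: m₀ = 9,332 kg, m_f = 9,332 − 6,430 = 2,902 kg; Δv = 322×9.8×ln(3.216) = 3155.6×1.1680 ≈ 3686 m/s.
Total Δv = 5697 + 3686 = 9383 m/s.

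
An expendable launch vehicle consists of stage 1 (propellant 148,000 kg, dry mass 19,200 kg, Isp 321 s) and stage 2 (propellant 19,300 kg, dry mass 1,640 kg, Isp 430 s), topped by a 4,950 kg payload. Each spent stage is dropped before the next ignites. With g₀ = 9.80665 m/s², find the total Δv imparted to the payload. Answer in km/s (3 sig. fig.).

Δv ≈ 10.3 km/s

Ignition mass of stage 1 = 148,000+19,200 + 19,300+1,640 + 4,950 = 193,090 kg.
Stage 1: m₀ = 193,090 kg, m_f = 193,090 − 148,000 = 45,090 kg; Δv = 321×9.80665×ln(4.282) = 3147.9×1.4545 ≈ 4579 m/s.
Stage 2: m₀ = 25,890 kg, m_f = 25,890 − 19,300 = 6,590 kg; Δv = 430×9.80665×ln(3.929) = 4216.9×1.3683 ≈ 5770 m/s.
Total Δv = 4579 + 5770 = 10349 m/s.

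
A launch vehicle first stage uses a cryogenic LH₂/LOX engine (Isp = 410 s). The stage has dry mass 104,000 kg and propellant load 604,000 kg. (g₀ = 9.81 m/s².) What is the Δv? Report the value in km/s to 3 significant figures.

Δv ≈ 7.71 km/s

v_e = Isp · g₀ = 410 × 9.81 = 4022.1 m/s.
m₀ = m_dry + m_prop = 104,000 + 604,000 = 708,000 kg.
Using Δv = v_e ln(m₀/m_f): Δv = v_e · ln(m₀/m_f) = 4022.1 × ln(6.808) = 4022.1 × 1.9181 ≈ 7714.6 m/s.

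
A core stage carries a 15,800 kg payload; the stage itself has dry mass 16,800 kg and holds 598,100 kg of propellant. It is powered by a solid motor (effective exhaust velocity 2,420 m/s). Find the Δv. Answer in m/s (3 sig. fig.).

m₀ = payload + dry + propellant = 15,800 + 16,800 + 598,100 = 630,700 kg.
m_f = payload + dry = 15,800 + 16,800 = 32,600 kg.
Δv = v_e · ln(m₀/m_f) = 2420.0 × ln(19.35) = 2420.0 × 2.9625 ≈ 7169.3 m/s.

Δv ≈ 7170 m/s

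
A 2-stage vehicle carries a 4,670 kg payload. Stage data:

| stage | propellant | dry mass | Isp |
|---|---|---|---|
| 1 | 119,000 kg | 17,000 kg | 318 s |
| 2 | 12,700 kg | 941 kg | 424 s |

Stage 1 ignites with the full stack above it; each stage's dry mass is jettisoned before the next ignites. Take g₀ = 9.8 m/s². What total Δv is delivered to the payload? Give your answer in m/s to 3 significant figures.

Ignition mass of stage 1 = 119,000+17,000 + 12,700+941 + 4,670 = 154,311 kg.
Stage 1: m₀ = 154,311 kg, m_f = 154,311 − 119,000 = 35,311 kg; Δv = 318×9.8×ln(4.37) = 3116.4×1.4748 ≈ 4596 m/s.
Stage 2: m₀ = 18,311 kg, m_f = 18,311 − 12,700 = 5,611 kg; Δv = 424×9.8×ln(3.263) = 4155.2×1.1828 ≈ 4915 m/s.
Total Δv = 4596 + 4915 = 9511 m/s.

Δv ≈ 9510 m/s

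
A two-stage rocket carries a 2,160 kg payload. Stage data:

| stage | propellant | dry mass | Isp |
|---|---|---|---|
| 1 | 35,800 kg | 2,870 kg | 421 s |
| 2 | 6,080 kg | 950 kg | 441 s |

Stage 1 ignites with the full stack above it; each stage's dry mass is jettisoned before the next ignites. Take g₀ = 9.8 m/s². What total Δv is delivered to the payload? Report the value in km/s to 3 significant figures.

Δv ≈ 10.4 km/s

Ignition mass of stage 1 = 35,800+2,870 + 6,080+950 + 2,160 = 47,860 kg.
Stage 1: m₀ = 47,860 kg, m_f = 47,860 − 35,800 = 12,060 kg; Δv = 421×9.8×ln(3.968) = 4125.8×1.3784 ≈ 5687 m/s.
Stage 2: m₀ = 9,190 kg, m_f = 9,190 − 6,080 = 3,110 kg; Δv = 441×9.8×ln(2.955) = 4321.8×1.0835 ≈ 4683 m/s.
Total Δv = 5687 + 4683 = 10370 m/s.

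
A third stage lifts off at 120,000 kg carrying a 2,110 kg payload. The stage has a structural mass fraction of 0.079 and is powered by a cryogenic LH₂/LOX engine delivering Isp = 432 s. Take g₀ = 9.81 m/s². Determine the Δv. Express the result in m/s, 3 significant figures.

Stage wet mass = m₀ − payload = 120,000 − 2,110 = 117,890 kg.
Stage dry mass = ε × stage wet mass = 0.079 × 117,890 = 9,313.31 kg.
Burnout mass m_f = stage dry + payload = 9,313.31 + 2,110 = 11,423.31 kg.
v_e = Isp · g₀ = 432 × 9.81 = 4237.9 m/s.
Δv = v_e · ln(120,000/11,423.31) = 4237.9 × ln(10.5) = 4237.9 × 2.3518 ≈ 9967 m/s.

Δv ≈ 9970 m/s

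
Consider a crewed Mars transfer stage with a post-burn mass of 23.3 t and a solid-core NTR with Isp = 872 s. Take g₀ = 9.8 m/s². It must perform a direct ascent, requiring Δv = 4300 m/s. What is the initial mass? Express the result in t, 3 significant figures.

v_e = Isp · g₀ = 872 × 9.8 = 8545.6 m/s.
By the Tsiolkovsky rocket equation, m₀/m_f = exp(Δv / v_e) = exp(4300 / 8545.6) = exp(0.5032) = 1.6540.
m₀ = m_f × 1.6540 = 23.3 × 1.6540 = 38.5382 t.

initial mass ≈ 38.5 t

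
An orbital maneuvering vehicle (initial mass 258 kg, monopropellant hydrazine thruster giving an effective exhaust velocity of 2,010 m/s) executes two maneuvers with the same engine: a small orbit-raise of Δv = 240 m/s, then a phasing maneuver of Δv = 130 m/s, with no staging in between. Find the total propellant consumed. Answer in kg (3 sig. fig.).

After the first burn: m = 258 × exp(−240/2010.0) = 258 × 0.88745 = 228.962 kg.
After the second burn: m = 228.962 × exp(−130/2010.0) = 228.962 × 0.93737 = 214.622 kg.
Total propellant = m₀ − m_final = 258 − 214.622 = 43.378 kg.

total propellant consumed ≈ 43.4 kg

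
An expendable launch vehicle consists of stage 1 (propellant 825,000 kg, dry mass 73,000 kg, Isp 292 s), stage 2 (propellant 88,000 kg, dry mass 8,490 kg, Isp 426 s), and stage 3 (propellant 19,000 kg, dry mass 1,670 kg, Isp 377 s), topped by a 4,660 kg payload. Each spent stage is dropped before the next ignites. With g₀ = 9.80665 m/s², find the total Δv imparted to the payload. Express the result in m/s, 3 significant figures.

Δv ≈ 15200 m/s

Ignition mass of stage 1 = 825,000+73,000 + 88,000+8,490 + 19,000+1,670 + 4,660 = 1,019,820 kg.
Stage 1: m₀ = 1,019,820 kg, m_f = 1,019,820 − 825,000 = 194,820 kg; Δv = 292×9.80665×ln(5.235) = 2863.5×1.6553 ≈ 4740 m/s.
Stage 2: m₀ = 121,820 kg, m_f = 121,820 − 88,000 = 33,820 kg; Δv = 426×9.80665×ln(3.602) = 4177.6×1.2815 ≈ 5354 m/s.
Stage 3: m₀ = 25,330 kg, m_f = 25,330 − 19,000 = 6,330 kg; Δv = 377×9.80665×ln(4.002) = 3697.1×1.3867 ≈ 5127 m/s.
Total Δv = 4740 + 5354 + 5127 = 15221 m/s.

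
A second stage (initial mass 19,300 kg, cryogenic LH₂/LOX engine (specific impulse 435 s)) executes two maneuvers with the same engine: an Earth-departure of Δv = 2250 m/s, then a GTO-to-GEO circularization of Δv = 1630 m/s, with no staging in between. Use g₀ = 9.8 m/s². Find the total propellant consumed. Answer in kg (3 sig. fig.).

total propellant consumed ≈ 11500 kg

v_e = Isp · g₀ = 435 × 9.8 = 4263.0 m/s.
After the first burn: m = 19300 × exp(−2250/4263.0) = 19300 × 0.58990 = 11,385.1 kg.
After the second burn: m = 11,385.1 × exp(−1630/4263.0) = 11,385.1 × 0.68225 = 7,767.48 kg.
Total propellant = m₀ − m_final = 19300 − 7,767.48 = 11,532.52 kg.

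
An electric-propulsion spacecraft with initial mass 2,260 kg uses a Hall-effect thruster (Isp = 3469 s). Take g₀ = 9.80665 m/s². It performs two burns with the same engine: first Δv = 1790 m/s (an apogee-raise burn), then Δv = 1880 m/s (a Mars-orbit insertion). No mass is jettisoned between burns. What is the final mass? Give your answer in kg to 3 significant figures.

final mass ≈ 2030 kg

v_e = Isp · g₀ = 3469 × 9.80665 = 34019.3 m/s.
After the first burn: m = 2260 × exp(−1790/34019.3) = 2260 × 0.94874 = 2,144.15 kg.
After the second burn: m = 2,144.15 × exp(−1880/34019.3) = 2,144.15 × 0.94624 = 2,028.88 kg.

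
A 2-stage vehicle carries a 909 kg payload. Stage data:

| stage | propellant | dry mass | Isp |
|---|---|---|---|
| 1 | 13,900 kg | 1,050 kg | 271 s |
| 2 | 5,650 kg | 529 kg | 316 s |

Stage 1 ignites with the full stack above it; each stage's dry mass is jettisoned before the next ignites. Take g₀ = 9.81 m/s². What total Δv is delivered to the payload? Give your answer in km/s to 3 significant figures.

Δv ≈ 7.59 km/s

Ignition mass of stage 1 = 13,900+1,050 + 5,650+529 + 909 = 22,038 kg.
Stage 1: m₀ = 22,038 kg, m_f = 22,038 − 13,900 = 8,138 kg; Δv = 271×9.81×ln(2.708) = 2658.5×0.9962 ≈ 2648 m/s.
Stage 2: m₀ = 7,088 kg, m_f = 7,088 − 5,650 = 1,438 kg; Δv = 316×9.81×ln(4.929) = 3100.0×1.5951 ≈ 4945 m/s.
Total Δv = 2648 + 4945 = 7593 m/s.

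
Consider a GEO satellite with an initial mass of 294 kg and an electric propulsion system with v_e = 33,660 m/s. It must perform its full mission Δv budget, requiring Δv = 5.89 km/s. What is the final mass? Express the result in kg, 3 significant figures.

m₀/m_f = exp(Δv / v_e) = exp(5890 / 33660.0) = exp(0.1750) = 1.1912.
m_f = m₀ / 1.1912 = 294 / 1.1912 = 246.81 kg.

final mass ≈ 247 kg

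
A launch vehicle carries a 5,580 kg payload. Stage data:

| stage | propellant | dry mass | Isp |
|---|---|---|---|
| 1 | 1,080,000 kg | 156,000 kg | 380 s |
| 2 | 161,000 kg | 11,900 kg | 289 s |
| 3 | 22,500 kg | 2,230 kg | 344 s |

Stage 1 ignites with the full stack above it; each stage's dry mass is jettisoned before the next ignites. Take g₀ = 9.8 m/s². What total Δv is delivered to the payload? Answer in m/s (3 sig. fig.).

Ignition mass of stage 1 = 1,080,000+156,000 + 161,000+11,900 + 22,500+2,230 + 5,580 = 1,439,210 kg.
Stage 1: m₀ = 1,439,210 kg, m_f = 1,439,210 − 1,080,000 = 359,210 kg; Δv = 380×9.8×ln(4.007) = 3724.0×1.3879 ≈ 5169 m/s.
Stage 2: m₀ = 203,210 kg, m_f = 203,210 − 161,000 = 42,210 kg; Δv = 289×9.8×ln(4.814) = 2832.2×1.5716 ≈ 4451 m/s.
Stage 3: m₀ = 30,310 kg, m_f = 30,310 − 22,500 = 7,810 kg; Δv = 344×9.8×ln(3.881) = 3371.2×1.3561 ≈ 4572 m/s.
Total Δv = 5169 + 4451 + 4572 = 14192 m/s.

Δv ≈ 14200 m/s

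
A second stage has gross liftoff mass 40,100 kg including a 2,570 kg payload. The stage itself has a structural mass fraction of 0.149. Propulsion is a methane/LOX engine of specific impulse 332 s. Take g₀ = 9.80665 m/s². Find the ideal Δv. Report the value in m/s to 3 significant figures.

Stage wet mass = m₀ − payload = 40,100 − 2,570 = 37,530 kg.
Stage dry mass = ε × stage wet mass = 0.149 × 37,530 = 5,591.97 kg.
Burnout mass m_f = stage dry + payload = 5,591.97 + 2,570 = 8,161.97 kg.
v_e = Isp · g₀ = 332 × 9.80665 = 3255.8 m/s.
From the ideal rocket equation, Δv = v_e · ln(40,100/8,161.97) = 3255.8 × ln(4.913) = 3255.8 × 1.5919 ≈ 5183 m/s.

Δv ≈ 5180 m/s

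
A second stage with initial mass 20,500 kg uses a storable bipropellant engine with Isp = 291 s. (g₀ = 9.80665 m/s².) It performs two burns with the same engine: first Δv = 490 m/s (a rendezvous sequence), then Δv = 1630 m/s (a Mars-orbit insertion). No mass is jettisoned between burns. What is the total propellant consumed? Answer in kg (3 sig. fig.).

v_e = Isp · g₀ = 291 × 9.80665 = 2853.7 m/s.
After the first burn: m = 20500 × exp(−490/2853.7) = 20500 × 0.84223 = 17,265.7 kg.
After the second burn: m = 17,265.7 × exp(−1630/2853.7) = 17,265.7 × 0.56486 = 9,752.7 kg.
Total propellant = m₀ − m_final = 20500 − 9,752.7 = 10,747.3 kg.

total propellant consumed ≈ 10700 kg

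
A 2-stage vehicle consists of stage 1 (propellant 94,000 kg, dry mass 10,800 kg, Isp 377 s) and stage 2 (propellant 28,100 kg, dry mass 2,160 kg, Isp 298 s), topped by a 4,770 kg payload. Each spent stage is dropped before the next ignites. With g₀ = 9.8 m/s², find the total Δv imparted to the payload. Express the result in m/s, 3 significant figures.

Δv ≈ 8850 m/s

Ignition mass of stage 1 = 94,000+10,800 + 28,100+2,160 + 4,770 = 139,830 kg.
Stage 1: m₀ = 139,830 kg, m_f = 139,830 − 94,000 = 45,830 kg; Δv = 377×9.8×ln(3.051) = 3694.6×1.1155 ≈ 4121 m/s.
Stage 2: m₀ = 35,030 kg, m_f = 35,030 − 28,100 = 6,930 kg; Δv = 298×9.8×ln(5.055) = 2920.4×1.6203 ≈ 4732 m/s.
Total Δv = 4121 + 4732 = 8853 m/s.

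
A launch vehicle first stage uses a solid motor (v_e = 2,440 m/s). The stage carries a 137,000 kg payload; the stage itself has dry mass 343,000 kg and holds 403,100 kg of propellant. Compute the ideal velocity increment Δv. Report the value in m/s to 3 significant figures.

m₀ = payload + dry + propellant = 137,000 + 343,000 + 403,100 = 883,100 kg.
m_f = payload + dry = 137,000 + 343,000 = 480,000 kg.
Δv = v_e · ln(m₀/m_f) = 2440.0 × ln(1.84) = 2440.0 × 0.6097 ≈ 1487.6 m/s.

Δv ≈ 1490 m/s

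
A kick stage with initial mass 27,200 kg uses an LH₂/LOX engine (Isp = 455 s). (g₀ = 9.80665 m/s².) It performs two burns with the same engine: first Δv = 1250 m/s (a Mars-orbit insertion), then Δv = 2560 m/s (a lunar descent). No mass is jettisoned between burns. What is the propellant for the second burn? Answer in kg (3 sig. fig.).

v_e = Isp · g₀ = 455 × 9.80665 = 4462.0 m/s.
After the first burn: m = 27200 × exp(−1250/4462.0) = 27200 × 0.75568 = 20,554.5 kg.
After the second burn: m = 20,554.5 × exp(−2560/4462.0) = 20,554.5 × 0.56342 = 11,580.8 kg.
Second-burn propellant = 20,554.5 − 11,580.8 = 8,973.7 kg.

propellant for the second burn ≈ 8970 kg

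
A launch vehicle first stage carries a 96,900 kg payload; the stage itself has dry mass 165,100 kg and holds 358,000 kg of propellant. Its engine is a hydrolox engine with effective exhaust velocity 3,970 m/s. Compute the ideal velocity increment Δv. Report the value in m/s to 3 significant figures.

Δv ≈ 3420 m/s

m₀ = payload + dry + propellant = 96,900 + 165,100 + 358,000 = 620,000 kg.
m_f = payload + dry = 96,900 + 165,100 = 262,000 kg.
Rocket equation: Δv = v_e · ln(m₀/m_f) = 3970.0 × ln(2.366) = 3970.0 × 0.8614 ≈ 3419.7 m/s.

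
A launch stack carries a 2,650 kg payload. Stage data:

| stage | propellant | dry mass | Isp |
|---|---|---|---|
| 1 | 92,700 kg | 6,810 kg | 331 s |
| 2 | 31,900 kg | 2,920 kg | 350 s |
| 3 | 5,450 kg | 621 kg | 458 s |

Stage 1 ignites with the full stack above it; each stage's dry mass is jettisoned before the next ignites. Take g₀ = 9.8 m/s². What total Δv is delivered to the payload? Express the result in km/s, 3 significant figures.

Ignition mass of stage 1 = 92,700+6,810 + 31,900+2,920 + 5,450+621 + 2,650 = 143,051 kg.
Stage 1: m₀ = 143,051 kg, m_f = 143,051 − 92,700 = 50,351 kg; Δv = 331×9.8×ln(2.841) = 3243.8×1.0442 ≈ 3387 m/s.
Stage 2: m₀ = 43,541 kg, m_f = 43,541 − 31,900 = 11,641 kg; Δv = 350×9.8×ln(3.74) = 3430.0×1.3192 ≈ 4525 m/s.
Stage 3: m₀ = 8,721 kg, m_f = 8,721 − 5,450 = 3,271 kg; Δv = 458×9.8×ln(2.666) = 4488.4×0.9806 ≈ 4401 m/s.
Total Δv = 3387 + 4525 + 4401 = 12313 m/s.

Δv ≈ 12.3 km/s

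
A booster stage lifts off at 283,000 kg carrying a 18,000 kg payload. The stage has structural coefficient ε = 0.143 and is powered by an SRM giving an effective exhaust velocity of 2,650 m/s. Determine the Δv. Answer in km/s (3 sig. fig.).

Δv ≈ 4.30 km/s

Stage wet mass = m₀ − payload = 283,000 − 18,000 = 265,000 kg.
Stage dry mass = ε × stage wet mass = 0.143 × 265,000 = 37,895 kg.
Burnout mass m_f = stage dry + payload = 37,895 + 18,000 = 55,895 kg.
From the ideal rocket equation, Δv = v_e · ln(283,000/55,895) = 2650.0 × ln(5.063) = 2650.0 × 1.6220 ≈ 4298 m/s.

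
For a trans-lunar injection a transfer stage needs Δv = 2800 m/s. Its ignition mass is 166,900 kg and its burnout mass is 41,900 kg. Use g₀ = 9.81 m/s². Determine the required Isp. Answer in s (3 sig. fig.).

Isp ≈ 207 s

ln(m₀/m_f) = ln(166900/41900) = ln(3.983) = 1.3821.
From the ideal rocket equation, v_e = Δv / ln(m₀/m_f) = 2800 / 1.3821 = 2025.9 m/s.
Isp = v_e / g₀ = 2025.9 / 9.81 = 206.5 s.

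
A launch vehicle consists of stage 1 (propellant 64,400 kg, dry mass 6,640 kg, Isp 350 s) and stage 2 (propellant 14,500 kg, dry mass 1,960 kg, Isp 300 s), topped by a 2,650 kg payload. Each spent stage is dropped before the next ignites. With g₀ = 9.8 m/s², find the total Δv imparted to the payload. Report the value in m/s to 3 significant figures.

Ignition mass of stage 1 = 64,400+6,640 + 14,500+1,960 + 2,650 = 90,150 kg.
Stage 1: m₀ = 90,150 kg, m_f = 90,150 − 64,400 = 25,750 kg; Δv = 350×9.8×ln(3.501) = 3430.0×1.2530 ≈ 4298 m/s.
Stage 2: m₀ = 19,110 kg, m_f = 19,110 − 14,500 = 4,610 kg; Δv = 300×9.8×ln(4.145) = 2940.0×1.4220 ≈ 4181 m/s.
Total Δv = 4298 + 4181 = 8479 m/s.

Δv ≈ 8480 m/s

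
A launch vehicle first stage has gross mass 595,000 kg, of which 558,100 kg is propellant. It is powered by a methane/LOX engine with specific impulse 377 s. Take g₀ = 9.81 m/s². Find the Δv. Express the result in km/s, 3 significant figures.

v_e = Isp · g₀ = 377 × 9.81 = 3698.4 m/s.
m_f = m₀ − m_prop = 595,000 − 558,100 = 36,900 kg.
Δv = v_e · ln(m₀/m_f) = 3698.4 × ln(16.12) = 3698.4 × 2.7803 ≈ 10282.8 m/s.

Δv ≈ 10.3 km/s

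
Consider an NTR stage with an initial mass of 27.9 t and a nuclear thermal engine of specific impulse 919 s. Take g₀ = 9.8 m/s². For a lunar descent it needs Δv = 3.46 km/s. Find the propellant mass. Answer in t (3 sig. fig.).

v_e = Isp · g₀ = 919 × 9.8 = 9006.2 m/s.
m₀/m_f = exp(Δv / v_e) = exp(3460 / 9006.2) = exp(0.3842) = 1.4684.
m_f = 27.9 / 1.4684 = 19.0003 t, so propellant = m₀ − m_f = 27.9 − 19.0003 = 8.8997 t.

propellant mass ≈ 8.90 t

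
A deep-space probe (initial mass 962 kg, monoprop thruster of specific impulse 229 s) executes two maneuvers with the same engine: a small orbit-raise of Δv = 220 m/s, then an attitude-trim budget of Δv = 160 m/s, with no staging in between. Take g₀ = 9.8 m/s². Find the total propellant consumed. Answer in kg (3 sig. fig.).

v_e = Isp · g₀ = 229 × 9.8 = 2244.2 m/s.
After the first burn: m = 962 × exp(−220/2244.2) = 962 × 0.90662 = 872.168 kg.
After the second burn: m = 872.168 × exp(−160/2244.2) = 872.168 × 0.93119 = 812.154 kg.
Total propellant = m₀ − m_final = 962 − 812.154 = 149.846 kg.

total propellant consumed ≈ 150 kg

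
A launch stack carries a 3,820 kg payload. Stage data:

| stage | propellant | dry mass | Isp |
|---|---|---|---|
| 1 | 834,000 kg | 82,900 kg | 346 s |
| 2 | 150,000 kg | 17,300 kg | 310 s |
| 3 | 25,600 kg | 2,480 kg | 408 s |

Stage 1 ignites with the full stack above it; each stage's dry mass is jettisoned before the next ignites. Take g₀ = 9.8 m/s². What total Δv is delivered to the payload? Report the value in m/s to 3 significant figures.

Δv ≈ 15400 m/s

Ignition mass of stage 1 = 834,000+82,900 + 150,000+17,300 + 25,600+2,480 + 3,820 = 1,116,100 kg.
Stage 1: m₀ = 1,116,100 kg, m_f = 1,116,100 − 834,000 = 282,100 kg; Δv = 346×9.8×ln(3.956) = 3390.8×1.3753 ≈ 4663 m/s.
Stage 2: m₀ = 199,200 kg, m_f = 199,200 − 150,000 = 49,200 kg; Δv = 310×9.8×ln(4.049) = 3038.0×1.3984 ≈ 4248 m/s.
Stage 3: m₀ = 31,900 kg, m_f = 31,900 − 25,600 = 6,300 kg; Δv = 408×9.8×ln(5.063) = 3998.4×1.6221 ≈ 6486 m/s.
Total Δv = 4663 + 4248 + 6486 = 15397 m/s.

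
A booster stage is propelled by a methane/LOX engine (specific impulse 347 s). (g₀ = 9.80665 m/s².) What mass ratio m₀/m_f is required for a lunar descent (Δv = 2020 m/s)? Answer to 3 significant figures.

v_e = Isp · g₀ = 347 × 9.80665 = 3402.9 m/s.
m₀/m_f = exp(Δv / v_e) = exp(2020 / 3402.9) = exp(0.5936) = 1.8105.

mass ratio ≈ 1.81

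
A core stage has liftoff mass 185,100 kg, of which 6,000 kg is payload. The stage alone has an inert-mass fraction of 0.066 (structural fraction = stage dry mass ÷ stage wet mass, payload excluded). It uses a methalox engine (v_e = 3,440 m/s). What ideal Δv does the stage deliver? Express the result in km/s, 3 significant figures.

Stage wet mass = m₀ − payload = 185,100 − 6,000 = 179,100 kg.
Stage dry mass = ε × stage wet mass = 0.066 × 179,100 = 11,820.6 kg.
Burnout mass m_f = stage dry + payload = 11,820.6 + 6,000 = 17,820.6 kg.
Rocket equation: Δv = v_e · ln(185,100/17,820.6) = 3440.0 × ln(10.39) = 3440.0 × 2.3405 ≈ 8051 m/s.

Δv ≈ 8.05 km/s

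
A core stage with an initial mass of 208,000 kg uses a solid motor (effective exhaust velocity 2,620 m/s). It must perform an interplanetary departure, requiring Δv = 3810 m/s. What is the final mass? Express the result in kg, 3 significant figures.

By the Tsiolkovsky rocket equation, m₀/m_f = exp(Δv / v_e) = exp(3810 / 2620.0) = exp(1.4542) = 4.2811.
m_f = m₀ / 4.2811 = 208,000 / 4.2811 = 48,585.6 kg.

final mass ≈ 48600 kg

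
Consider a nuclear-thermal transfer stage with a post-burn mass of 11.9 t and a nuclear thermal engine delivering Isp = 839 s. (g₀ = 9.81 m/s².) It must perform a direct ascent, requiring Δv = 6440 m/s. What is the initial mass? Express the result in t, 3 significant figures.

v_e = Isp · g₀ = 839 × 9.81 = 8230.6 m/s.
m₀/m_f = exp(Δv / v_e) = exp(6440 / 8230.6) = exp(0.7824) = 2.1868.
m₀ = m_f × 2.1868 = 11.9 × 2.1868 = 26.0229 t.

initial mass ≈ 26.0 t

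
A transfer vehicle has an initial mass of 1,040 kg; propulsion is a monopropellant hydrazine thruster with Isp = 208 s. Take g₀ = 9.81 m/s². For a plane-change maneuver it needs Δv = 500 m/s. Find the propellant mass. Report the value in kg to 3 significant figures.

propellant mass ≈ 226 kg

v_e = Isp · g₀ = 208 × 9.81 = 2040.5 m/s.
By the Tsiolkovsky rocket equation, m₀/m_f = exp(Δv / v_e) = exp(500 / 2040.5) = exp(0.2450) = 1.2777.
m_f = 1,040 / 1.2777 = 813.963 kg, so propellant = m₀ − m_f = 1,040 − 813.963 = 226.037 kg.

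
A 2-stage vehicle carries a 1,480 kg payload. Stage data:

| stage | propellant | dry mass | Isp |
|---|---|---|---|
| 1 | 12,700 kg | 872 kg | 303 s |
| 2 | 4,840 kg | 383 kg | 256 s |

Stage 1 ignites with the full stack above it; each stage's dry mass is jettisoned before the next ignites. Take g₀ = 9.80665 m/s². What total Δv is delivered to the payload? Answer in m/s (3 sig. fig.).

Ignition mass of stage 1 = 12,700+872 + 4,840+383 + 1,480 = 20,275 kg.
Stage 1: m₀ = 20,275 kg, m_f = 20,275 − 12,700 = 7,575 kg; Δv = 303×9.80665×ln(2.677) = 2971.4×0.9845 ≈ 2925 m/s.
Stage 2: m₀ = 6,703 kg, m_f = 6,703 − 4,840 = 1,863 kg; Δv = 256×9.80665×ln(3.598) = 2510.5×1.2804 ≈ 3214 m/s.
Total Δv = 2925 + 3214 = 6139 m/s.

Δv ≈ 6140 m/s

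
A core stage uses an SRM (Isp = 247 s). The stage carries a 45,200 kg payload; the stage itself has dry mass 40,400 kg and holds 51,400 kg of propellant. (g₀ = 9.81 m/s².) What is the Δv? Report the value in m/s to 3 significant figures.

v_e = Isp · g₀ = 247 × 9.81 = 2423.1 m/s.
m₀ = payload + dry + propellant = 45,200 + 40,400 + 51,400 = 137,000 kg.
m_f = payload + dry = 45,200 + 40,400 = 85,600 kg.
From the ideal rocket equation, Δv = v_e · ln(m₀/m_f) = 2423.1 × ln(1.6) = 2423.1 × 0.4703 ≈ 1139.6 m/s.

Δv ≈ 1140 m/s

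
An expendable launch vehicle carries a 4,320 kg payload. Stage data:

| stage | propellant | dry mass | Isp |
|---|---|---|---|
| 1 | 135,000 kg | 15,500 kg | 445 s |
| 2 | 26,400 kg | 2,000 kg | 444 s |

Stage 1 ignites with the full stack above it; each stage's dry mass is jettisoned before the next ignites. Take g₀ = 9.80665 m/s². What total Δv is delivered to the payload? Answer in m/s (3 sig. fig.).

Ignition mass of stage 1 = 135,000+15,500 + 26,400+2,000 + 4,320 = 183,220 kg.
Stage 1: m₀ = 183,220 kg, m_f = 183,220 − 135,000 = 48,220 kg; Δv = 445×9.80665×ln(3.8) = 4364.0×1.3349 ≈ 5826 m/s.
Stage 2: m₀ = 32,720 kg, m_f = 32,720 − 26,400 = 6,320 kg; Δv = 444×9.80665×ln(5.177) = 4354.2×1.6443 ≈ 7159 m/s.
Total Δv = 5826 + 7159 = 12985 m/s.

Δv ≈ 13000 m/s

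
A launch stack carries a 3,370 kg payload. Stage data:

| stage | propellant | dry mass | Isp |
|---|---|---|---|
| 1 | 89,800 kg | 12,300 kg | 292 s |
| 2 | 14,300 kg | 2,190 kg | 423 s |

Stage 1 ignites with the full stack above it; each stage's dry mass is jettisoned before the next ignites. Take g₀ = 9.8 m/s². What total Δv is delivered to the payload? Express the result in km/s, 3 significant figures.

Ignition mass of stage 1 = 89,800+12,300 + 14,300+2,190 + 3,370 = 121,960 kg.
Stage 1: m₀ = 121,960 kg, m_f = 121,960 − 89,800 = 32,160 kg; Δv = 292×9.8×ln(3.792) = 2861.6×1.3330 ≈ 3814 m/s.
Stage 2: m₀ = 19,860 kg, m_f = 19,860 − 14,300 = 5,560 kg; Δv = 423×9.8×ln(3.572) = 4145.4×1.2731 ≈ 5278 m/s.
Total Δv = 3814 + 5278 = 9092 m/s.

Δv ≈ 9.09 km/s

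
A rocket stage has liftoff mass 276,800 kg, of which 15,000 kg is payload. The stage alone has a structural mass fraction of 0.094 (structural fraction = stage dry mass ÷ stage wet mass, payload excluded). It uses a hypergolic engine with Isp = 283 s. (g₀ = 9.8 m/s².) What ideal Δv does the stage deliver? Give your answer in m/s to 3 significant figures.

Δv ≈ 5390 m/s

Stage wet mass = m₀ − payload = 276,800 − 15,000 = 261,800 kg.
Stage dry mass = ε × stage wet mass = 0.094 × 261,800 = 24,609.2 kg.
Burnout mass m_f = stage dry + payload = 24,609.2 + 15,000 = 39,609.2 kg.
v_e = Isp · g₀ = 283 × 9.8 = 2773.4 m/s.
By the Tsiolkovsky rocket equation, Δv = v_e · ln(276,800/39,609.2) = 2773.4 × ln(6.988) = 2773.4 × 1.9442 ≈ 5392 m/s.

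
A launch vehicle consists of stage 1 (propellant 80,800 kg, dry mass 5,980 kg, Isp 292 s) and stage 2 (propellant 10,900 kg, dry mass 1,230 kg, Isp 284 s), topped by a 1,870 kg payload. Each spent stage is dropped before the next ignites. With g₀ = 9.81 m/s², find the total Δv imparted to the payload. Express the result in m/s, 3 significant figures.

Ignition mass of stage 1 = 80,800+5,980 + 10,900+1,230 + 1,870 = 100,780 kg.
Stage 1: m₀ = 100,780 kg, m_f = 100,780 − 80,800 = 19,980 kg; Δv = 292×9.81×ln(5.044) = 2864.5×1.6182 ≈ 4635 m/s.
Stage 2: m₀ = 14,000 kg, m_f = 14,000 − 10,900 = 3,100 kg; Δv = 284×9.81×ln(4.516) = 2786.0×1.5077 ≈ 4200 m/s.
Total Δv = 4635 + 4200 = 8835 m/s.

Δv ≈ 8840 m/s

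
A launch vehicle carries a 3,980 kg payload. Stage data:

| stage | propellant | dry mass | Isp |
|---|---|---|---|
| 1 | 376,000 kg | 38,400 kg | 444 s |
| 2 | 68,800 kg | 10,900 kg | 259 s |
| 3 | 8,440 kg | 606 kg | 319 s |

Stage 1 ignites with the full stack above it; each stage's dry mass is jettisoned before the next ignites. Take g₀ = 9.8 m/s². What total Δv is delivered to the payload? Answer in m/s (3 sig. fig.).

Ignition mass of stage 1 = 376,000+38,400 + 68,800+10,900 + 8,440+606 + 3,980 = 507,126 kg.
Stage 1: m₀ = 507,126 kg, m_f = 507,126 − 376,000 = 131,126 kg; Δv = 444×9.8×ln(3.867) = 4351.2×1.3526 ≈ 5885 m/s.
Stage 2: m₀ = 92,726 kg, m_f = 92,726 − 68,800 = 23,926 kg; Δv = 259×9.8×ln(3.876) = 2538.2×1.3547 ≈ 3438 m/s.
Stage 3: m₀ = 13,026 kg, m_f = 13,026 − 8,440 = 4,586 kg; Δv = 319×9.8×ln(2.84) = 3126.2×1.0439 ≈ 3264 m/s.
Total Δv = 5885 + 3438 + 3264 = 12587 m/s.

Δv ≈ 12600 m/s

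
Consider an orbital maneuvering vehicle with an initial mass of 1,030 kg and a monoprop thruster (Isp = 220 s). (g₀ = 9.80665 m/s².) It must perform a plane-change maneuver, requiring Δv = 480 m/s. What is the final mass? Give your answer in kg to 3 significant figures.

v_e = Isp · g₀ = 220 × 9.80665 = 2157.5 m/s.
Rocket equation: m₀/m_f = exp(Δv / v_e) = exp(480 / 2157.5) = exp(0.2225) = 1.2492.
m_f = m₀ / 1.2492 = 1,030 / 1.2492 = 824.528 kg.

final mass ≈ 825 kg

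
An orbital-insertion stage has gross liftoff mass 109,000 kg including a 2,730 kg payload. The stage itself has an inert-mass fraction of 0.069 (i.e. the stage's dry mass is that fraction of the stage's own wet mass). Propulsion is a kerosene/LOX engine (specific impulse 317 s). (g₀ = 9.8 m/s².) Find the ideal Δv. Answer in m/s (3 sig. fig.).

Δv ≈ 7400 m/s

Stage wet mass = m₀ − payload = 109,000 − 2,730 = 106,270 kg.
Stage dry mass = ε × stage wet mass = 0.069 × 106,270 = 7,332.63 kg.
Burnout mass m_f = stage dry + payload = 7,332.63 + 2,730 = 10,062.63 kg.
v_e = Isp · g₀ = 317 × 9.8 = 3106.6 m/s.
By the Tsiolkovsky rocket equation, Δv = v_e · ln(109,000/10,062.63) = 3106.6 × ln(10.83) = 3106.6 × 2.3825 ≈ 7402 m/s.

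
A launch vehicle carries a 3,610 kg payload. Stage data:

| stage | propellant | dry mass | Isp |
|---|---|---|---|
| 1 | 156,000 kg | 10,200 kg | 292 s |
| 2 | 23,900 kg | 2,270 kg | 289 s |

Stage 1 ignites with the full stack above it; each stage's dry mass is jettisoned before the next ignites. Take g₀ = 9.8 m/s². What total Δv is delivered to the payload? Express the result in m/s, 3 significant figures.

Δv ≈ 9140 m/s

Ignition mass of stage 1 = 156,000+10,200 + 23,900+2,270 + 3,610 = 195,980 kg.
Stage 1: m₀ = 195,980 kg, m_f = 195,980 − 156,000 = 39,980 kg; Δv = 292×9.8×ln(4.902) = 2861.6×1.5896 ≈ 4549 m/s.
Stage 2: m₀ = 29,780 kg, m_f = 29,780 − 23,900 = 5,880 kg; Δv = 289×9.8×ln(5.065) = 2832.2×1.6223 ≈ 4595 m/s.
Total Δv = 4549 + 4595 = 9144 m/s.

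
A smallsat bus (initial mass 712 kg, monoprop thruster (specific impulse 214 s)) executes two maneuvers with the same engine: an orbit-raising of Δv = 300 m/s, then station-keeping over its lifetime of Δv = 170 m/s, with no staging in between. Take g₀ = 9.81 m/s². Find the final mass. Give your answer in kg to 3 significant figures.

final mass ≈ 569 kg

v_e = Isp · g₀ = 214 × 9.81 = 2099.3 m/s.
After the first burn: m = 712 × exp(−300/2099.3) = 712 × 0.86684 = 617.19 kg.
After the second burn: m = 617.19 × exp(−170/2099.3) = 617.19 × 0.92221 = 569.179 kg.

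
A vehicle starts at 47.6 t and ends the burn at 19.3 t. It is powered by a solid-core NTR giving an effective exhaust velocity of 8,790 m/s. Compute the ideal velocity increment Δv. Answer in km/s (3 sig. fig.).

Rocket equation: Δv = v_e · ln(m₀/m_f) = 8790.0 × ln(2.466) = 8790.0 × 0.9027 ≈ 7935.0 m/s.

Δv ≈ 7.93 km/s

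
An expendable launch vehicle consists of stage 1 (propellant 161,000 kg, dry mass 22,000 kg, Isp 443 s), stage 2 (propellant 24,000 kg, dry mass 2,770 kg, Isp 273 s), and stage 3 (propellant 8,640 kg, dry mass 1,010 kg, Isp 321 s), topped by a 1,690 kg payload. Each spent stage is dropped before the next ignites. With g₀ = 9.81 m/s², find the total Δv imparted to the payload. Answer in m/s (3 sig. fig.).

Δv ≈ 12800 m/s

Ignition mass of stage 1 = 161,000+22,000 + 24,000+2,770 + 8,640+1,010 + 1,690 = 221,110 kg.
Stage 1: m₀ = 221,110 kg, m_f = 221,110 − 161,000 = 60,110 kg; Δv = 443×9.81×ln(3.678) = 4345.8×1.3025 ≈ 5660 m/s.
Stage 2: m₀ = 38,110 kg, m_f = 38,110 − 24,000 = 14,110 kg; Δv = 273×9.81×ln(2.701) = 2678.1×0.9936 ≈ 2661 m/s.
Stage 3: m₀ = 11,340 kg, m_f = 11,340 − 8,640 = 2,700 kg; Δv = 321×9.81×ln(4.2) = 3149.0×1.4351 ≈ 4519 m/s.
Total Δv = 5660 + 2661 + 4519 = 12840 m/s.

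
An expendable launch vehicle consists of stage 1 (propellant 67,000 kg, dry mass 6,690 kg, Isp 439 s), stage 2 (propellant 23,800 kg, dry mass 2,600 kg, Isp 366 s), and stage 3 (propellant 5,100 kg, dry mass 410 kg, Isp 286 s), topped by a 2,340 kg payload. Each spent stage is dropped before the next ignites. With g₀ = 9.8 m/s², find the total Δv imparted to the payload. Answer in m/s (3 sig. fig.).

Δv ≈ 11400 m/s

Ignition mass of stage 1 = 67,000+6,690 + 23,800+2,600 + 5,100+410 + 2,340 = 107,940 kg.
Stage 1: m₀ = 107,940 kg, m_f = 107,940 − 67,000 = 40,940 kg; Δv = 439×9.8×ln(2.637) = 4302.2×0.9695 ≈ 4171 m/s.
Stage 2: m₀ = 34,250 kg, m_f = 34,250 − 23,800 = 10,450 kg; Δv = 366×9.8×ln(3.278) = 3586.8×1.1871 ≈ 4258 m/s.
Stage 3: m₀ = 7,850 kg, m_f = 7,850 − 5,100 = 2,750 kg; Δv = 286×9.8×ln(2.855) = 2802.8×1.0489 ≈ 2940 m/s.
Total Δv = 4171 + 4258 + 2940 = 11369 m/s.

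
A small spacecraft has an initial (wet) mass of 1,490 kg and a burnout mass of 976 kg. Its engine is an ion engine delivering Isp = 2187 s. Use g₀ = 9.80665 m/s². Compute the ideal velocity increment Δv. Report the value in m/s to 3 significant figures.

Δv ≈ 9070 m/s

v_e = Isp · g₀ = 2187 × 9.80665 = 21447.1 m/s.
Δv = v_e · ln(m₀/m_f) = 21447.1 × ln(1.527) = 21447.1 × 0.4231 ≈ 9073.6 m/s.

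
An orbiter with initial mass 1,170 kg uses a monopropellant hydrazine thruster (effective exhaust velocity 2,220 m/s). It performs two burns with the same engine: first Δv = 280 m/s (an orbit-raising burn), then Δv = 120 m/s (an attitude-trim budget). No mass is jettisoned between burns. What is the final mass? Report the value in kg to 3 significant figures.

final mass ≈ 977 kg

After the first burn: m = 1170 × exp(−280/2220.0) = 1170 × 0.88150 = 1,031.36 kg.
After the second burn: m = 1,031.36 × exp(−120/2220.0) = 1,031.36 × 0.94738 = 977.09 kg.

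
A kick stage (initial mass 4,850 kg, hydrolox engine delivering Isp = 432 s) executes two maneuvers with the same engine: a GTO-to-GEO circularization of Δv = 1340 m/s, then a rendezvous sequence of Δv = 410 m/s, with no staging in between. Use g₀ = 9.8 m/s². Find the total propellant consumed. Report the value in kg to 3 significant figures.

v_e = Isp · g₀ = 432 × 9.8 = 4233.6 m/s.
After the first burn: m = 4850 × exp(−1340/4233.6) = 4850 × 0.72868 = 3,534.1 kg.
After the second burn: m = 3,534.1 × exp(−410/4233.6) = 3,534.1 × 0.90770 = 3,207.9 kg.
Total propellant = m₀ − m_final = 4850 − 3,207.9 = 1,642.1 kg.

total propellant consumed ≈ 1640 kg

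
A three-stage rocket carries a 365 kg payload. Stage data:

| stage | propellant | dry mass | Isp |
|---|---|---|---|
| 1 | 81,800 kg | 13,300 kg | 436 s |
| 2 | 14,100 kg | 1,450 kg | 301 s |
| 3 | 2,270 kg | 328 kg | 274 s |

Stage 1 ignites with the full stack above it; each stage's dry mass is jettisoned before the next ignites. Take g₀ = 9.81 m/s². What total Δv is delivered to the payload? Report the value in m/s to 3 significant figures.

Ignition mass of stage 1 = 81,800+13,300 + 14,100+1,450 + 2,270+328 + 365 = 113,613 kg.
Stage 1: m₀ = 113,613 kg, m_f = 113,613 − 81,800 = 31,813 kg; Δv = 436×9.81×ln(3.571) = 4277.2×1.2729 ≈ 5444 m/s.
Stage 2: m₀ = 18,513 kg, m_f = 18,513 − 14,100 = 4,413 kg; Δv = 301×9.81×ln(4.195) = 2952.8×1.4339 ≈ 4234 m/s.
Stage 3: m₀ = 2,963 kg, m_f = 2,963 − 2,270 = 693 kg; Δv = 274×9.81×ln(4.276) = 2687.9×1.4529 ≈ 3905 m/s.
Total Δv = 5444 + 4234 + 3905 = 13583 m/s.

Δv ≈ 13600 m/s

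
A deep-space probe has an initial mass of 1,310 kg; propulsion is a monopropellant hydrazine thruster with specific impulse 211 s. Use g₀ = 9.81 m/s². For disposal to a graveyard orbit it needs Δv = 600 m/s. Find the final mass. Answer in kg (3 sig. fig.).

v_e = Isp · g₀ = 211 × 9.81 = 2069.9 m/s.
m₀/m_f = exp(Δv / v_e) = exp(600 / 2069.9) = exp(0.2899) = 1.3363.
m_f = m₀ / 1.3363 = 1,310 / 1.3363 = 980.319 kg.

final mass ≈ 980 kg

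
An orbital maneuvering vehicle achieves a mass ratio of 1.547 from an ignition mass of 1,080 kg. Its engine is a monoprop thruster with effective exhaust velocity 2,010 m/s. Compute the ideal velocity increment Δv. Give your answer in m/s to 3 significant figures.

By the Tsiolkovsky rocket equation, Δv = v_e · ln(1.547) = 2010.0 × 0.4363 ≈ 877.0 m/s.

Δv ≈ 877 m/s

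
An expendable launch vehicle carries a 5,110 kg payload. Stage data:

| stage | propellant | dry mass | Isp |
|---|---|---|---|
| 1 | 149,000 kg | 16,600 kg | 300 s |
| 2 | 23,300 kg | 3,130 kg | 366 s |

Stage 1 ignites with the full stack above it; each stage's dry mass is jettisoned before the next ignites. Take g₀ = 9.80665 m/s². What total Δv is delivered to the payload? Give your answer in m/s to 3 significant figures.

Ignition mass of stage 1 = 149,000+16,600 + 23,300+3,130 + 5,110 = 197,140 kg.
Stage 1: m₀ = 197,140 kg, m_f = 197,140 − 149,000 = 48,140 kg; Δv = 300×9.80665×ln(4.095) = 2942.0×1.4098 ≈ 4148 m/s.
Stage 2: m₀ = 31,540 kg, m_f = 31,540 − 23,300 = 8,240 kg; Δv = 366×9.80665×ln(3.828) = 3589.2×1.3423 ≈ 4818 m/s.
Total Δv = 4148 + 4818 = 8966 m/s.

Δv ≈ 8970 m/s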